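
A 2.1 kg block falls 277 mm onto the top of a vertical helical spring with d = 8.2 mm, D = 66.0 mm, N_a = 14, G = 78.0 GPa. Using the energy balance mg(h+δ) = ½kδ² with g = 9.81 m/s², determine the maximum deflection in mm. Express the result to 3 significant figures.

k = Gd⁴/(8D³N_a) = (78.0×10³)(8.2⁴)/(8·66.0³·14) = 10.952 N/mm
W = mg = 2.1 × 9.81 = 20.601 N
½kδ² − Wδ − Wh = 0 → δ = (W + √(W² + 2kWh))/k
δ = (20.601 + √(424.4 + 124997))/10.952 = (20.601 + 354.15)/10.952 = 34.217 mm

34.2 mm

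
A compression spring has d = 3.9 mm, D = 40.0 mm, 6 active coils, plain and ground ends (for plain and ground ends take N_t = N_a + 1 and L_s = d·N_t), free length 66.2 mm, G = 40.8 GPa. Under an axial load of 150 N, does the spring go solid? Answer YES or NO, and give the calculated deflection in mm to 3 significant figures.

k = Gd⁴/(8D³N_a) = (40.8×10³)(3.9⁴)/(8·40.0³·6) = 3.0725 N/mm
N_t = 7; L_s = 3.9·7 = 27.3 mm; δ_solid = L₀ − L_s = 66.2 − 27.3 = 38.9 mm
δ = F/k = 150/3.0725 = 48.82 mm
δ ≥ δ_solid → spring goes solid

YES, δ = 48.8 mm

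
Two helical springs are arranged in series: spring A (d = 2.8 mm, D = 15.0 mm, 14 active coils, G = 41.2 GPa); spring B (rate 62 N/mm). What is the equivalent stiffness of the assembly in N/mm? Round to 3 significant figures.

k_A = Gd⁴/(8D³N_a) = (41.2×10³)(2.8⁴)/(8·15.0³·14) = 6.6994 N/mm
Series: 1/k_eq = 1/6.6994 + 1/62 = 0.1654; k_eq = 6.0461 N/mm

6.05 N/mm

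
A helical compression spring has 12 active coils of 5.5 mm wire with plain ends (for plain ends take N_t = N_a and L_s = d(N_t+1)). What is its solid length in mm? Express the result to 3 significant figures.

71.5 mm

plain ends: N_t = N_a = 12
L_s = d·(N_t+1) = 5.5 × 13 = 71.5 mm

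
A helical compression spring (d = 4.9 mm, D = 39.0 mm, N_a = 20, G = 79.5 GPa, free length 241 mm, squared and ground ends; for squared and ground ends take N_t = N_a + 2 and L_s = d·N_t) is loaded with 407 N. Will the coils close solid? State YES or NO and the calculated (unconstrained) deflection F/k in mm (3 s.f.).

NO, δ = 84.3 mm

k = Gd⁴/(8D³N_a) = (79.5×10³)(4.9⁴)/(8·39.0³·20) = 4.8288 N/mm
N_t = 22; L_s = 4.9·22 = 107.8 mm; δ_solid = L₀ − L_s = 241 − 107.8 = 133.2 mm
δ = F/k = 407/4.8288 = 84.286 mm
δ < δ_solid → spring does not go solid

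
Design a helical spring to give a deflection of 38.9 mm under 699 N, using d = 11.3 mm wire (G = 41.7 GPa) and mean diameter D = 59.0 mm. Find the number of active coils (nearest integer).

Required rate k = F/δ = 699/38.9 = 17.969 N/mm
N_a = Gd⁴/(8D³k) = (41.7×10³ × 11.3⁴)/(8 × 59.0³ × 17.969)
    = 6.79907e+08 / 2.95239e+07 = 23.03 → 23 coils

23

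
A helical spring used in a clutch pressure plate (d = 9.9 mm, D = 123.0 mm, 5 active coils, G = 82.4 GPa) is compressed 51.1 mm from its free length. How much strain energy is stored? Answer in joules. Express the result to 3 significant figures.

k = Gd⁴/(8D³N_a) = (82.4×10³)(9.9⁴)/(8·123.0³·5) = 10.634 N/mm
U = ½kδ² = 0.5 × 10.634 × 51.1² = 13884 N·mm = 13.884 J

13.9 J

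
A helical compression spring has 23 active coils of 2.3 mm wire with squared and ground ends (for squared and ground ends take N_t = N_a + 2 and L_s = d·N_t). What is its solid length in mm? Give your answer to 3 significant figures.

57.5 mm

squared and ground ends: N_t = N_a + 2 = 23 + 2 = 25
L_s = d·N_t = 2.3 × 25 = 57.5 mm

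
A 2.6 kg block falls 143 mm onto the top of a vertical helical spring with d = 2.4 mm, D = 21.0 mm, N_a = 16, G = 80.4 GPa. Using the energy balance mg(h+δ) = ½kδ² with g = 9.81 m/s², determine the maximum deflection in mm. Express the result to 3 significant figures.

k = Gd⁴/(8D³N_a) = (80.4×10³)(2.4⁴)/(8·21.0³·16) = 2.2503 N/mm
W = mg = 2.6 × 9.81 = 25.506 N
½kδ² − Wδ − Wh = 0 → δ = (W + √(W² + 2kWh))/k
δ = (25.506 + √(650.56 + 16415))/2.2503 = (25.506 + 130.64)/2.2503 = 69.388 mm

69.4 mm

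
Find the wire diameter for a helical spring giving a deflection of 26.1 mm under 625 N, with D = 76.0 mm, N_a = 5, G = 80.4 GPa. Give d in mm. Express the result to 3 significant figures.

8.50 mm

Required rate k = F/δ = 625/26.1 = 23.946 N/mm
d = (8D³N_a·k / G)^(1/4) = (8·76.0³·5·23.946 / (80.4×10³))^0.25
  = (5229.8)^0.25 = 8.5040 mm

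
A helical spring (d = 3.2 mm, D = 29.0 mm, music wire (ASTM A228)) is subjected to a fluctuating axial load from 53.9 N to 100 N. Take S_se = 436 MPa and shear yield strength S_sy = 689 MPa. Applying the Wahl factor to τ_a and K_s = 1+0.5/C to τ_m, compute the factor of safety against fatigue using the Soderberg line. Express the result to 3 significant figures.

2.48

C = D/d = 29.0/3.2 = 9.0625; K_W = (4C−1)/(4C−4)+0.615/C = 1.1609; K_s = 1+0.5/C = 1.0552
F_a = (F_max−F_min)/2 = 23.05 N; F_m = (F_max+F_min)/2 = 76.95 N
τ_a = K_W·8F_aD/(πd³) = 1.1609 × 51.947 = 60.304 MPa
τ_m = K_s·8F_mD/(πd³) = 1.0552 × 173.42 = 182.99 MPa
Soderberg: 1/n_f = τ_a/S_se + τ_m/S_sy = 60.304/436 + 182.99/689 = 0.13831 + 0.26558 = 0.4039
n_f = 1/0.4039 = 2.476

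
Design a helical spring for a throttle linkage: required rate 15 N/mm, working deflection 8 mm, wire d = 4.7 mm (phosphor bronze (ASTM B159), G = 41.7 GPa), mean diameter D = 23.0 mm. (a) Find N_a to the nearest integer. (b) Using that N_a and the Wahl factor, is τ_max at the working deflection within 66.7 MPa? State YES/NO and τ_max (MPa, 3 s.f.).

N_a = Gd⁴/(8D³k) = (41.7×10³)(4.7⁴)/(8·23.0³·15) = 13.94 → N_a = 14
Actual rate k = Gd⁴/(8D³·14) = 14.932 N/mm
Working load F = kδ = 14.932·8 = 119.46 N
C = 23.0/4.7 = 4.8936; K_W = (4C−1)/(4C−4)+0.615/C = 1.3183
τ_max = K_W·8FD/(πd³) = 1.3183·67.389 = 88.839 MPa
τ_max > 66.7 MPa → exceeds allowable

(a) 14 coils; (b) NO, τ_max = 88.8 MPa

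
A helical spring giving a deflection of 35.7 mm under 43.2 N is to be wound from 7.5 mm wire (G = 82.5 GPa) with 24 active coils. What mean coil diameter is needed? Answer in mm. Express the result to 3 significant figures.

Required rate k = F/δ = 43.2/35.7 = 1.2101 N/mm
D = (Gd⁴/(8N_a·k))^(1/3) = (82.5×10³·7.5⁴/(8·24·1.2101))^(1/3)
  = (1.12352e+06)^(1/3) = 103.9587 mm

104 mm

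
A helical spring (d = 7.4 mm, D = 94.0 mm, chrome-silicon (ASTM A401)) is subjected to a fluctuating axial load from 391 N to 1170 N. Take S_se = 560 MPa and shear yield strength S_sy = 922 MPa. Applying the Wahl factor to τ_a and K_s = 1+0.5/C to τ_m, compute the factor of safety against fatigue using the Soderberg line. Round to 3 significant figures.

1.02

C = D/d = 94.0/7.4 = 12.7027; K_W = (4C−1)/(4C−4)+0.615/C = 1.1125; K_s = 1+0.5/C = 1.0394
F_a = (F_max−F_min)/2 = 389.5 N; F_m = (F_max+F_min)/2 = 780.5 N
τ_a = K_W·8F_aD/(πd³) = 1.1125 × 230.08 = 255.97 MPa
τ_m = K_s·8F_mD/(πd³) = 1.0394 × 461.05 = 479.2 MPa
Soderberg: 1/n_f = τ_a/S_se + τ_m/S_sy = 255.97/560 + 479.2/922 = 0.45708 + 0.51973 = 0.97682
n_f = 1/0.97682 = 1.024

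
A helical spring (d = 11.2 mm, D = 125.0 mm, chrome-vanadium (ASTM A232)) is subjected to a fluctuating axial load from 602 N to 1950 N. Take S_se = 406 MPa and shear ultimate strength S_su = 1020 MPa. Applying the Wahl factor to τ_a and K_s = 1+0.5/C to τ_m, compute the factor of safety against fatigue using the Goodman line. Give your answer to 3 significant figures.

C = D/d = 125.0/11.2 = 11.1607; K_W = (4C−1)/(4C−4)+0.615/C = 1.1289; K_s = 1+0.5/C = 1.0448
F_a = (F_max−F_min)/2 = 674 N; F_m = (F_max+F_min)/2 = 1276 N
τ_a = K_W·8F_aD/(πd³) = 1.1289 × 152.71 = 172.39 MPa
τ_m = K_s·8F_mD/(πd³) = 1.0448 × 289.1 = 302.05 MPa
Goodman: 1/n_f = τ_a/S_se + τ_m/S_su = 172.39/406 + 302.05/1020 = 0.42461 + 0.29613 = 0.72074
n_f = 1/0.72074 = 1.387

1.39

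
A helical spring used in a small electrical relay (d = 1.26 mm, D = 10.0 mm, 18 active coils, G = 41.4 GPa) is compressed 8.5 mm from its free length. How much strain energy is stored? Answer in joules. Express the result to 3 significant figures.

k = Gd⁴/(8D³N_a) = (41.4×10³)(1.26⁴)/(8·10.0³·18) = 0.72464 N/mm
U = ½kδ² = 0.5 × 0.72464 × 8.5² = 26.177 N·mm = 0.026177 J

0.0262 J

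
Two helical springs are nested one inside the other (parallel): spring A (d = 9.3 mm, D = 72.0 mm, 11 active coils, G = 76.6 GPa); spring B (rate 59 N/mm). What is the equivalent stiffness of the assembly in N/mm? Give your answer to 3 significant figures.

76.4 N/mm

k_A = Gd⁴/(8D³N_a) = (76.6×10³)(9.3⁴)/(8·72.0³·11) = 17.445 N/mm
Parallel: k_eq = 17.445 + 59 = 76.445 N/mm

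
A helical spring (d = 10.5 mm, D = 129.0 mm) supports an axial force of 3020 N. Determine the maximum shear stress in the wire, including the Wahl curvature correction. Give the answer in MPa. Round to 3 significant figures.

957 MPa

Spring index C = D/d = 129.0/10.5 = 12.2857
K_W = (4C−1)/(4C−4) + 0.615/C = 48.143/45.143 + 0.0501 = 1.1165
τ₀ = 8FD/(πd³) = 8·3020·129.0/(π·10.5³) = 3.11664e+06/3636.8 = 856.98 MPa
τ_max = K·τ₀ = 1.1165 × 856.98 = 956.83 MPa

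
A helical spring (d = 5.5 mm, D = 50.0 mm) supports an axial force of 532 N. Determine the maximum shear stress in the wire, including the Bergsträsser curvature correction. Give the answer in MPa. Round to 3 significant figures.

468 MPa

Spring index C = D/d = 50.0/5.5 = 9.0909
K_B = (4C+2)/(4C−3) = 38.364/33.364 = 1.1499
τ₀ = 8FD/(πd³) = 8·532·50.0/(π·5.5³) = 212800/522.68 = 407.13 MPa
τ_max = K·τ₀ = 1.1499 × 407.13 = 468.14 MPa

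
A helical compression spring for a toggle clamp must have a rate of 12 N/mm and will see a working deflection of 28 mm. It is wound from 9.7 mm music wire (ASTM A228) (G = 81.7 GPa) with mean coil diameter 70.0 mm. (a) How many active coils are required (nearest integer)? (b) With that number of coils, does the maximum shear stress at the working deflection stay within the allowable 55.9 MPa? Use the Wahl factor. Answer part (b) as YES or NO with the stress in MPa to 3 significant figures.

N_a = Gd⁴/(8D³k) = (81.7×10³)(9.7⁴)/(8·70.0³·12) = 21.97 → N_a = 22
Actual rate k = Gd⁴/(8D³·22) = 11.981 N/mm
Working load F = kδ = 11.981·28 = 335.48 N
C = 70.0/9.7 = 7.2165; K_W = (4C−1)/(4C−4)+0.615/C = 1.2059
τ_max = K_W·8FD/(πd³) = 1.2059·65.521 = 79.01 MPa
τ_max > 55.9 MPa → exceeds allowable

(a) 22 coils; (b) NO, τ_max = 79.0 MPa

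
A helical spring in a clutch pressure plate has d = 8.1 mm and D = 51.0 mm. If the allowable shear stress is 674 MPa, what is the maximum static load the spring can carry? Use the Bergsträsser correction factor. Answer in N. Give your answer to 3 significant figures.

2250 N

C = D/d = 51.0/8.1 = 6.2963
K_B = (4C+2)/(4C−3) = 27.185/22.185 = 1.2254
τ_max = K·8FD/(πd³) → F_max = τ_allow·πd³/(8DK)
F_max = 674·π·8.1³/(8·51.0·1.2254) = 1.1253e+06/499.95 = 2250.8 N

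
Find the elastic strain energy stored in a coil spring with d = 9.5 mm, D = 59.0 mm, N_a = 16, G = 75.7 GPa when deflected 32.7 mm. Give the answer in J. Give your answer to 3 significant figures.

k = Gd⁴/(8D³N_a) = (75.7×10³)(9.5⁴)/(8·59.0³·16) = 23.454 N/mm
U = ½kδ² = 0.5 × 23.454 × 32.7² = 12540 N·mm = 12.54 J

12.5 J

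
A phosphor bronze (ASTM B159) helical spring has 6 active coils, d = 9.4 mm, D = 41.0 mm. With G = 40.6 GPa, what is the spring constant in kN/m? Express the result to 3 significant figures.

95.8 kN/m

k = Gd⁴/(8D³N_a) = (40.6×10³ × 9.4⁴) / (8 × 41.0³ × 6)
  = 3.16984e+08 / 3.30821e+06 = 95.817 N/mm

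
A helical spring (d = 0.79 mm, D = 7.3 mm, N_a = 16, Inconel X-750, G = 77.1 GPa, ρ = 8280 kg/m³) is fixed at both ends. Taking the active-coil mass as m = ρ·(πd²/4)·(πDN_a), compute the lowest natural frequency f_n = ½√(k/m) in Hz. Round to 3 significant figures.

k = Gd⁴/(8D³N_a) = (77.1×10³)(0.79⁴)/(8·7.3³·16) = 0.60309 N/mm = 603.09 N/m
Wire length L = πDN_a = π·7.3·16 = 366.94 mm
m = ρ·(πd²/4)·L = 8280 × 0.49017×10⁻⁶ m² × 0.36694 m = 0.0014892 kg
f_n = ½√(k/m) = 0.5·√(603.09/0.0014892) = 0.5·√(4.0496e+05) = 318.18 Hz

318 Hz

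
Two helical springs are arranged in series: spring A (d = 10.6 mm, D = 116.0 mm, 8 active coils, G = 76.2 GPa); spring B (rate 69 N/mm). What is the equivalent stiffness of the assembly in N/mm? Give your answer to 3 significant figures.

k_A = Gd⁴/(8D³N_a) = (76.2×10³)(10.6⁴)/(8·116.0³·8) = 9.63 N/mm
Series: 1/k_eq = 1/9.63 + 1/69 = 0.11834; k_eq = 8.4506 N/mm

8.45 N/mm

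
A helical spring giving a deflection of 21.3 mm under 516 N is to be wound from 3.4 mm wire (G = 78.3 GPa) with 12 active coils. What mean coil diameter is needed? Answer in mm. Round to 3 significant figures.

Required rate k = F/δ = 516/21.3 = 24.225 N/mm
D = (Gd⁴/(8N_a·k))^(1/3) = (78.3×10³·3.4⁴/(8·12·24.225))^(1/3)
  = (4499.21)^(1/3) = 16.5087 mm

16.5 mm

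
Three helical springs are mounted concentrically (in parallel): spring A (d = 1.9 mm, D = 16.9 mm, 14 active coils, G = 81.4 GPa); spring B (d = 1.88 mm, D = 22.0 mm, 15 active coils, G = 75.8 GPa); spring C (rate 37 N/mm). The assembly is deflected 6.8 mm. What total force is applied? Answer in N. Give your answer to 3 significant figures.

k_A = Gd⁴/(8D³N_a) = (81.4×10³)(1.9⁴)/(8·16.9³·14) = 1.9623 N/mm
k_B = Gd⁴/(8D³N_a) = (75.8×10³)(1.88⁴)/(8·22.0³·15) = 0.74106 N/mm
Parallel: k_eq = 1.9623 + 0.74106 + 37 = 39.703 N/mm
F = k_eq·δ = 39.703·6.8 = 269.98 N

270 N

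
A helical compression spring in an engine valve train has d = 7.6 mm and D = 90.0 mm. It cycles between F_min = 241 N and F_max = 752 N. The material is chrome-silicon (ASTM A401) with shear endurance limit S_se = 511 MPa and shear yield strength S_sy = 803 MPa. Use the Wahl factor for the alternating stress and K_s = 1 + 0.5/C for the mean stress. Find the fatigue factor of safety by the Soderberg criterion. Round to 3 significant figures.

1.59

C = D/d = 90.0/7.6 = 11.8421; K_W = (4C−1)/(4C−4)+0.615/C = 1.1211; K_s = 1+0.5/C = 1.0422
F_a = (F_max−F_min)/2 = 255.5 N; F_m = (F_max+F_min)/2 = 496.5 N
τ_a = K_W·8F_aD/(πd³) = 1.1211 × 133.39 = 149.55 MPa
τ_m = K_s·8F_mD/(πd³) = 1.0422 × 259.22 = 270.16 MPa
Soderberg: 1/n_f = τ_a/S_se + τ_m/S_sy = 149.55/511 + 270.16/803 = 0.29266 + 0.33644 = 0.6291
n_f = 1/0.6291 = 1.59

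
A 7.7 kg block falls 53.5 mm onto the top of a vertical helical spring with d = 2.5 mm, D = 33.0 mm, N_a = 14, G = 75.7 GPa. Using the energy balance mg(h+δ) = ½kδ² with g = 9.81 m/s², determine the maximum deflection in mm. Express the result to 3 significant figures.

250 mm

k = Gd⁴/(8D³N_a) = (75.7×10³)(2.5⁴)/(8·33.0³·14) = 0.73468 N/mm
W = mg = 7.7 × 9.81 = 75.537 N
½kδ² − Wδ − Wh = 0 → δ = (W + √(W² + 2kWh))/k
δ = (75.537 + √(5705.8 + 5937.99))/0.73468 = (75.537 + 107.91)/0.73468 = 249.69 mm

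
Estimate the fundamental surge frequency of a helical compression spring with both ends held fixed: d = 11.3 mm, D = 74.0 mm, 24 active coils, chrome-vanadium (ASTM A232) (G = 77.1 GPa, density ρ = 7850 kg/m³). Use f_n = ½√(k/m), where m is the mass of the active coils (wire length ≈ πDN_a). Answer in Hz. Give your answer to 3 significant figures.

30.3 Hz

k = Gd⁴/(8D³N_a) = (77.1×10³)(11.3⁴)/(8·74.0³·24) = 16.157 N/mm = 16157 N/m
Wire length L = πDN_a = π·74.0·24 = 5579.5 mm
m = ρ·(πd²/4)·L = 7850 × 100.29×10⁻⁶ m² × 5.5795 m = 4.3925 kg
f_n = ½√(k/m) = 0.5·√(16157/4.3925) = 0.5·√(3678.4) = 30.325 Hz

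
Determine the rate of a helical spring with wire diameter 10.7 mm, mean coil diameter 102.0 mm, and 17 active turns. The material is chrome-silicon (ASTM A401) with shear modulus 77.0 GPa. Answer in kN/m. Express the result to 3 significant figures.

k = Gd⁴/(8D³N_a) = (77.0×10³ × 10.7⁴) / (8 × 102.0³ × 17)
  = 1.00931e+09 / 1.44324e+08 = 6.9934 N/mm

6.99 kN/m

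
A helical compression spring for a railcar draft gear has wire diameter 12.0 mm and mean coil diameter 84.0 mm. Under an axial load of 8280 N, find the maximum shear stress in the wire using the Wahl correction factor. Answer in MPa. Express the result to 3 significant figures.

1240 MPa

Spring index C = D/d = 84.0/12.0 = 7.0000
K_W = (4C−1)/(4C−4) + 0.615/C = 27.000/24.000 + 0.0879 = 1.2129
τ₀ = 8FD/(πd³) = 8·8280·84.0/(π·12.0³) = 5.56416e+06/5428.7 = 1025 MPa
τ_max = K·τ₀ = 1.2129 × 1025 = 1243.1 MPa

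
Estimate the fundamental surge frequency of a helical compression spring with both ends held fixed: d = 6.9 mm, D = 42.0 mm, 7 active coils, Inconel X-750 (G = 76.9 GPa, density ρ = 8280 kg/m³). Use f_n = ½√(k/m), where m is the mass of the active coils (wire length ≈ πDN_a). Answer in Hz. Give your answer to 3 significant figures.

k = Gd⁴/(8D³N_a) = (76.9×10³)(6.9⁴)/(8·42.0³·7) = 42.013 N/mm = 42013 N/m
Wire length L = πDN_a = π·42.0·7 = 923.63 mm
m = ρ·(πd²/4)·L = 8280 × 37.393×10⁻⁶ m² × 0.92363 m = 0.28597 kg
f_n = ½√(k/m) = 0.5·√(42013/0.28597) = 0.5·√(1.4692e+05) = 191.65 Hz

192 Hz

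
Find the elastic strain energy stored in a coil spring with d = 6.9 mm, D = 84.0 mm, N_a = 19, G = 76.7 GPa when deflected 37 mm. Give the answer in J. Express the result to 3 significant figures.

1.32 J

k = Gd⁴/(8D³N_a) = (76.7×10³)(6.9⁴)/(8·84.0³·19) = 1.9298 N/mm
U = ½kδ² = 0.5 × 1.9298 × 37² = 1320.9 N·mm = 1.3209 J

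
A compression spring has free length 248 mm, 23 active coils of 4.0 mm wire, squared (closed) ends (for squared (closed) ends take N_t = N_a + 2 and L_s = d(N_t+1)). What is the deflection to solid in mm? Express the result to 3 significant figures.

N_t = 25; L_s = 4.0·26 = 104 mm
δ_solid = L₀ − L_s = 248 − 104 = 144 mm

144 mm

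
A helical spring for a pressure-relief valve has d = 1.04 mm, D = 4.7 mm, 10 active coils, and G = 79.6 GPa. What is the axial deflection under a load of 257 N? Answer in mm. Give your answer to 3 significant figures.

k = Gd⁴/(8D³N_a) = (79.6×10³)(1.04⁴)/(8·4.7³·10) = 11.211 N/mm
δ = F/k = 257 / 11.211 = 22.923 mm

22.9 mm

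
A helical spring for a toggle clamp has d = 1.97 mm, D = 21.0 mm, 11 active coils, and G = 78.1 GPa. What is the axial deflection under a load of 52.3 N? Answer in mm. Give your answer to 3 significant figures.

36.2 mm

k = Gd⁴/(8D³N_a) = (78.1×10³)(1.97⁴)/(8·21.0³·11) = 1.4434 N/mm
δ = F/k = 52.3 / 1.4434 = 36.235 mm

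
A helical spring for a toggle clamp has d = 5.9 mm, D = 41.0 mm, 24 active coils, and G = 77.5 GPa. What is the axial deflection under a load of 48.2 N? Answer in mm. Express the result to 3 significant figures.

k = Gd⁴/(8D³N_a) = (77.5×10³)(5.9⁴)/(8·41.0³·24) = 7.0967 N/mm
δ = F/k = 48.2 / 7.0967 = 6.7919 mm

6.79 mm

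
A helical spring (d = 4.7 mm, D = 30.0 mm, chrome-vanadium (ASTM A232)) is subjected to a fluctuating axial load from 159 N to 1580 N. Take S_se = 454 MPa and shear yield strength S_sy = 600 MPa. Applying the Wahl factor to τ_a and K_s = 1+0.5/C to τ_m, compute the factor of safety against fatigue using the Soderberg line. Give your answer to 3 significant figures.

C = D/d = 30.0/4.7 = 6.3830; K_W = (4C−1)/(4C−4)+0.615/C = 1.2357; K_s = 1+0.5/C = 1.0783
F_a = (F_max−F_min)/2 = 710.5 N; F_m = (F_max+F_min)/2 = 869.5 N
τ_a = K_W·8F_aD/(πd³) = 1.2357 × 522.8 = 646.01 MPa
τ_m = K_s·8F_mD/(πd³) = 1.0783 × 639.79 = 689.91 MPa
Soderberg: 1/n_f = τ_a/S_se + τ_m/S_sy = 646.01/454 + 689.91/600 = 1.42292 + 1.14984 = 2.5728
n_f = 1/2.5728 = 0.3887

0.389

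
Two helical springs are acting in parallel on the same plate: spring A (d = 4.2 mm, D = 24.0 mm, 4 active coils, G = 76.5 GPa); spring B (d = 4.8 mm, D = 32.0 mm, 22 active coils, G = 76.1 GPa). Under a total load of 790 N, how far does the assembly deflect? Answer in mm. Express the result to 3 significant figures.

13.0 mm

k_A = Gd⁴/(8D³N_a) = (76.5×10³)(4.2⁴)/(8·24.0³·4) = 53.811 N/mm
k_B = Gd⁴/(8D³N_a) = (76.1×10³)(4.8⁴)/(8·32.0³·22) = 7.0047 N/mm
Parallel: k_eq = 53.811 + 7.0047 = 60.816 N/mm
δ = F/k_eq = 790/60.816 = 12.99 mm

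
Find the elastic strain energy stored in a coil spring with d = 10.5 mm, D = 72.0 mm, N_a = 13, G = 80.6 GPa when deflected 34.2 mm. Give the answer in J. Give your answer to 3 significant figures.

k = Gd⁴/(8D³N_a) = (80.6×10³)(10.5⁴)/(8·72.0³·13) = 25.238 N/mm
U = ½kδ² = 0.5 × 25.238 × 34.2² = 14760 N·mm = 14.76 J

14.8 J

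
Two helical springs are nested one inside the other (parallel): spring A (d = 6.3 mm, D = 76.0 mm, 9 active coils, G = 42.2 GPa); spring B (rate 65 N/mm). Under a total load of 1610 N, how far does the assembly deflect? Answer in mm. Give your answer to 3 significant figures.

24.0 mm

k_A = Gd⁴/(8D³N_a) = (42.2×10³)(6.3⁴)/(8·76.0³·9) = 2.1033 N/mm
Parallel: k_eq = 2.1033 + 65 = 67.103 N/mm
δ = F/k_eq = 1610/67.103 = 23.993 mm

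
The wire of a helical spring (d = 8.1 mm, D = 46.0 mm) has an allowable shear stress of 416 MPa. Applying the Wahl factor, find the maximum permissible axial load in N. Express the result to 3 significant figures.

1490 N

C = D/d = 46.0/8.1 = 5.6790
K_W = (4C−1)/(4C−4) + 0.615/C = 21.716/18.716 + 0.1083 = 1.2686
τ_max = K·8FD/(πd³) → F_max = τ_allow·πd³/(8DK)
F_max = 416·π·8.1³/(8·46.0·1.2686) = 6.9454e+05/466.84 = 1487.8 N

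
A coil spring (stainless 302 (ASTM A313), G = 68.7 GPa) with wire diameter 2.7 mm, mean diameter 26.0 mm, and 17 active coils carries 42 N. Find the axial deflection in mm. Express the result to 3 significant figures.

27.5 mm

k = Gd⁴/(8D³N_a) = (68.7×10³)(2.7⁴)/(8·26.0³·17) = 1.5274 N/mm
δ = F/k = 42 / 1.5274 = 27.498 mm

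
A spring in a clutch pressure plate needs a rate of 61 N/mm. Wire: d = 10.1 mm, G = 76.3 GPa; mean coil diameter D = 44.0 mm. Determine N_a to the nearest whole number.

N_a = Gd⁴/(8D³k) = (76.3×10³ × 10.1⁴)/(8 × 44.0³ × 61)
    = 7.93981e+08 / 4.15698e+07 = 19.1 → 19 coils

19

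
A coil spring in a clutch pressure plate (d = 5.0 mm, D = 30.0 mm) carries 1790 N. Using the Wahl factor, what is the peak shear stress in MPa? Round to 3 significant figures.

1370 MPa

Spring index C = D/d = 30.0/5.0 = 6.0000
K_W = (4C−1)/(4C−4) + 0.615/C = 23.000/20.000 + 0.1025 = 1.2525
τ₀ = 8FD/(πd³) = 8·1790·30.0/(π·5.0³) = 429600/392.7 = 1094 MPa
τ_max = K·τ₀ = 1.2525 × 1094 = 1370.2 MPa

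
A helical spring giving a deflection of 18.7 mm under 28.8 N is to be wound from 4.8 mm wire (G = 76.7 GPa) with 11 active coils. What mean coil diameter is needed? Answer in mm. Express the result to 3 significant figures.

67.0 mm

Required rate k = F/δ = 28.8/18.7 = 1.5401 N/mm
D = (Gd⁴/(8N_a·k))^(1/3) = (76.7×10³·4.8⁴/(8·11·1.5401))^(1/3)
  = (300419)^(1/3) = 66.9744 mm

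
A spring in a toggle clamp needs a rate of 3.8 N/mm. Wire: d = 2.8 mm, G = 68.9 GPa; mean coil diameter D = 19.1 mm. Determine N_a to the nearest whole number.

20

N_a = Gd⁴/(8D³k) = (68.9×10³ × 2.8⁴)/(8 × 19.1³ × 3.8)
    = 4.23498e+06 / 211823 = 19.99 → 20 coils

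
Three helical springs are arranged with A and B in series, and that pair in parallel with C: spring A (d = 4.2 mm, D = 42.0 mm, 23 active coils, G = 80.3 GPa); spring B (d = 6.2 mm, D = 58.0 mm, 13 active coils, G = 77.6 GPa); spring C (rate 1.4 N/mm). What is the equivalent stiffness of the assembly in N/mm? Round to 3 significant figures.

2.78 N/mm

k_A = Gd⁴/(8D³N_a) = (80.3×10³)(4.2⁴)/(8·42.0³·23) = 1.8329 N/mm
k_B = Gd⁴/(8D³N_a) = (77.6×10³)(6.2⁴)/(8·58.0³·13) = 5.6508 N/mm
Springs A,B series: k_AB = 1/(1/1.8329+1/5.6508) = 1.384 N/mm; parallel with C: k_eq = 1.384+1.4 = 2.784 N/mm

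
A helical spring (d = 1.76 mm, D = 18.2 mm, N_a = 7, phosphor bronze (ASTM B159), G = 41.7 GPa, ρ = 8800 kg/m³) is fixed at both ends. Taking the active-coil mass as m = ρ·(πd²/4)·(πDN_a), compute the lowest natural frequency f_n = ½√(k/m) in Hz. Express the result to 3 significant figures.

186 Hz

k = Gd⁴/(8D³N_a) = (41.7×10³)(1.76⁴)/(8·18.2³·7) = 1.1852 N/mm = 1185.2 N/m
Wire length L = πDN_a = π·18.2·7 = 400.24 mm
m = ρ·(πd²/4)·L = 8800 × 2.4328×10⁻⁶ m² × 0.40024 m = 0.0085687 kg
f_n = ½√(k/m) = 0.5·√(1185.2/0.0085687) = 0.5·√(1.3831e+05) = 185.95 Hz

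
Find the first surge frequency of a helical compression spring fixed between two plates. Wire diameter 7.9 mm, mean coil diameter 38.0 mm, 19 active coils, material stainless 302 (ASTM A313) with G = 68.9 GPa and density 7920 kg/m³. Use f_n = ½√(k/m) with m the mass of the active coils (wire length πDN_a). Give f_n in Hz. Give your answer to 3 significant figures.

95.6 Hz

k = Gd⁴/(8D³N_a) = (68.9×10³)(7.9⁴)/(8·38.0³·19) = 32.176 N/mm = 32176 N/m
Wire length L = πDN_a = π·38.0·19 = 2268.2 mm
m = ρ·(πd²/4)·L = 7920 × 49.017×10⁻⁶ m² × 2.2682 m = 0.88055 kg
f_n = ½√(k/m) = 0.5·√(32176/0.88055) = 0.5·√(36541) = 95.578 Hz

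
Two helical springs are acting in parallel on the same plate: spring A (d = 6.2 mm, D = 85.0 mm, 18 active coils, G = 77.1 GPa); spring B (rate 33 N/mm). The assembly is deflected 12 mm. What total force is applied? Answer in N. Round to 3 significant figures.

411 N

k_A = Gd⁴/(8D³N_a) = (77.1×10³)(6.2⁴)/(8·85.0³·18) = 1.2883 N/mm
Parallel: k_eq = 1.2883 + 33 = 34.288 N/mm
F = k_eq·δ = 34.288·12 = 411.46 N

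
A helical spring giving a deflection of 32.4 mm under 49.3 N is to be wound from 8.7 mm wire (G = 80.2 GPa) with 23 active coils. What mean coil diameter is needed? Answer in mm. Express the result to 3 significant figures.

118 mm

Required rate k = F/δ = 49.3/32.4 = 1.5216 N/mm
D = (Gd⁴/(8N_a·k))^(1/3) = (80.2×10³·8.7⁴/(8·23·1.5216))^(1/3)
  = (1.64109e+06)^(1/3) = 117.9534 mm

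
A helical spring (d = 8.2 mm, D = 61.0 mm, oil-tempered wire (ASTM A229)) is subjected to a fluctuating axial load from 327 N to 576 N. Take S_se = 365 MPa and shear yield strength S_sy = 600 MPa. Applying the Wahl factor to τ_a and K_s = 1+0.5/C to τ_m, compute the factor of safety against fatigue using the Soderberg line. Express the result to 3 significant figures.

C = D/d = 61.0/8.2 = 7.4390; K_W = (4C−1)/(4C−4)+0.615/C = 1.1991; K_s = 1+0.5/C = 1.0672
F_a = (F_max−F_min)/2 = 124.5 N; F_m = (F_max+F_min)/2 = 451.5 N
τ_a = K_W·8F_aD/(πd³) = 1.1991 × 35.075 = 42.06 MPa
τ_m = K_s·8F_mD/(πd³) = 1.0672 × 127.2 = 135.75 MPa
Soderberg: 1/n_f = τ_a/S_se + τ_m/S_sy = 42.06/365 + 135.75/600 = 0.11523 + 0.22625 = 0.34148
n_f = 1/0.34148 = 2.928

2.93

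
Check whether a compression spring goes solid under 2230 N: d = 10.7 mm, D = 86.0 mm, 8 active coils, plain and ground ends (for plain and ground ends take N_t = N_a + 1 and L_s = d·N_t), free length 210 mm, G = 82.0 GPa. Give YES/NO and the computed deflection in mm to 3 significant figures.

NO, δ = 84.5 mm

k = Gd⁴/(8D³N_a) = (82.0×10³)(10.7⁴)/(8·86.0³·8) = 26.404 N/mm
N_t = 9; L_s = 10.7·9 = 96.3 mm; δ_solid = L₀ − L_s = 210 − 96.3 = 113.7 mm
δ = F/k = 2230/26.404 = 84.456 mm
δ < δ_solid → spring does not go solid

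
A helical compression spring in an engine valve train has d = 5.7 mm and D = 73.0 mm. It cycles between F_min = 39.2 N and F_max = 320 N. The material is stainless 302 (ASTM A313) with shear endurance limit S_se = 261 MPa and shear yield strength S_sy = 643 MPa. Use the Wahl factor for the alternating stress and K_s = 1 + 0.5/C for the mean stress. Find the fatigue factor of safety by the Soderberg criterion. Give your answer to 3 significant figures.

C = D/d = 73.0/5.7 = 12.8070; K_W = (4C−1)/(4C−4)+0.615/C = 1.1115; K_s = 1+0.5/C = 1.0390
F_a = (F_max−F_min)/2 = 140.4 N; F_m = (F_max+F_min)/2 = 179.6 N
τ_a = K_W·8F_aD/(πd³) = 1.1115 × 140.93 = 156.65 MPa
τ_m = K_s·8F_mD/(πd³) = 1.0390 × 180.28 = 187.32 MPa
Soderberg: 1/n_f = τ_a/S_se + τ_m/S_sy = 156.65/261 + 187.32/643 = 0.60019 + 0.29132 = 0.89151
n_f = 1/0.89151 = 1.122

1.12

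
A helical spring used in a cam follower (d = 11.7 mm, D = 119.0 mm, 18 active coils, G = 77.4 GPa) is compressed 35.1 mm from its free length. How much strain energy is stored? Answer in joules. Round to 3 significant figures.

k = Gd⁴/(8D³N_a) = (77.4×10³)(11.7⁴)/(8·119.0³·18) = 5.977 N/mm
U = ½kδ² = 0.5 × 5.977 × 35.1² = 3681.8 N·mm = 3.6818 J

3.68 J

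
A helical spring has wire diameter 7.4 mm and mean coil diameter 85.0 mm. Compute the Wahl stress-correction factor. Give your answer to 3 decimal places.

C = D/d = 85.0/7.4 = 11.4865
K_W = (4C−1)/(4C−4) + 0.615/C = 44.946/41.946 + 0.0535 = 1.1251

1.125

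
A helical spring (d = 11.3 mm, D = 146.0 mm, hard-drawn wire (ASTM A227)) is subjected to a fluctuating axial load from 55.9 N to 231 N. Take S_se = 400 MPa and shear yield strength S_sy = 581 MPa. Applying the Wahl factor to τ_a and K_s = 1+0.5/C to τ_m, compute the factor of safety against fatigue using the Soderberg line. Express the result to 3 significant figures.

7.77

C = D/d = 146.0/11.3 = 12.9204; K_W = (4C−1)/(4C−4)+0.615/C = 1.1105; K_s = 1+0.5/C = 1.0387
F_a = (F_max−F_min)/2 = 87.55 N; F_m = (F_max+F_min)/2 = 143.45 N
τ_a = K_W·8F_aD/(πd³) = 1.1105 × 22.559 = 25.052 MPa
τ_m = K_s·8F_mD/(πd³) = 1.0387 × 36.962 = 38.393 MPa
Soderberg: 1/n_f = τ_a/S_se + τ_m/S_sy = 25.052/400 + 38.393/581 = 0.06263 + 0.06608 = 0.12871
n_f = 1/0.12871 = 7.769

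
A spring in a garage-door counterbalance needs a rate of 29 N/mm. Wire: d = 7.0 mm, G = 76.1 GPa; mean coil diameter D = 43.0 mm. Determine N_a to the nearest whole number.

N_a = Gd⁴/(8D³k) = (76.1×10³ × 7.0⁴)/(8 × 43.0³ × 29)
    = 1.82716e+08 / 1.84456e+07 = 9.906 → 10 coils

10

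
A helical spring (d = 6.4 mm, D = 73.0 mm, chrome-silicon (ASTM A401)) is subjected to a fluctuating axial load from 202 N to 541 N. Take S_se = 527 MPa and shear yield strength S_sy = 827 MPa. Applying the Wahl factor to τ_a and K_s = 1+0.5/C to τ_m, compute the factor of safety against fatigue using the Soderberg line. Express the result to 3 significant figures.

C = D/d = 73.0/6.4 = 11.4062; K_W = (4C−1)/(4C−4)+0.615/C = 1.1260; K_s = 1+0.5/C = 1.0438
F_a = (F_max−F_min)/2 = 169.5 N; F_m = (F_max+F_min)/2 = 371.5 N
τ_a = K_W·8F_aD/(πd³) = 1.1260 × 120.2 = 135.34 MPa
τ_m = K_s·8F_mD/(πd³) = 1.0438 × 263.44 = 274.99 MPa
Soderberg: 1/n_f = τ_a/S_se + τ_m/S_sy = 135.34/527 + 274.99/827 = 0.25681 + 0.33251 = 0.58933
n_f = 1/0.58933 = 1.697

1.70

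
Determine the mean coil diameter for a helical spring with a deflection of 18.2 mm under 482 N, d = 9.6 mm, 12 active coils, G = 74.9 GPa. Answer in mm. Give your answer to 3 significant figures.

Required rate k = F/δ = 482/18.2 = 26.484 N/mm
D = (Gd⁴/(8N_a·k))^(1/3) = (74.9×10³·9.6⁴/(8·12·26.484))^(1/3)
  = (250219)^(1/3) = 63.0144 mm

63.0 mm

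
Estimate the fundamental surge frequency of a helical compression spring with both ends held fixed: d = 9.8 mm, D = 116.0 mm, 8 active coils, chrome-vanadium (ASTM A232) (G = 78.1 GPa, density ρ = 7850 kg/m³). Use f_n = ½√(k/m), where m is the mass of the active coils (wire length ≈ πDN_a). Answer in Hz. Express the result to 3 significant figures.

k = Gd⁴/(8D³N_a) = (78.1×10³)(9.8⁴)/(8·116.0³·8) = 7.2111 N/mm = 7211.1 N/m
Wire length L = πDN_a = π·116.0·8 = 2915.4 mm
m = ρ·(πd²/4)·L = 7850 × 75.43×10⁻⁶ m² × 2.9154 m = 1.7263 kg
f_n = ½√(k/m) = 0.5·√(7211.1/1.7263) = 0.5·√(4177.3) = 32.316 Hz

32.3 Hz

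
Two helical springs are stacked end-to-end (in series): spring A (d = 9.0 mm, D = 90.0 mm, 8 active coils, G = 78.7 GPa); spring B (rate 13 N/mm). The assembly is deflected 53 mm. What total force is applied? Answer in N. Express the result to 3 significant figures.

k_A = Gd⁴/(8D³N_a) = (78.7×10³)(9.0⁴)/(8·90.0³·8) = 11.067 N/mm
Series: 1/k_eq = 1/11.067 + 1/13 = 0.16728; k_eq = 5.978 N/mm
F = k_eq·δ = 5.978·53 = 316.83 N

317 N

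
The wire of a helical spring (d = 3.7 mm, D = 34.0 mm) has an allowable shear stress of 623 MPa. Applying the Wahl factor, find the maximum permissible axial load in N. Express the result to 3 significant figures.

C = D/d = 34.0/3.7 = 9.1892
K_W = (4C−1)/(4C−4) + 0.615/C = 35.757/32.757 + 0.0669 = 1.1585
τ_max = K·8FD/(πd³) → F_max = τ_allow·πd³/(8DK)
F_max = 623·π·3.7³/(8·34.0·1.1585) = 99139/315.11 = 314.61 N

315 N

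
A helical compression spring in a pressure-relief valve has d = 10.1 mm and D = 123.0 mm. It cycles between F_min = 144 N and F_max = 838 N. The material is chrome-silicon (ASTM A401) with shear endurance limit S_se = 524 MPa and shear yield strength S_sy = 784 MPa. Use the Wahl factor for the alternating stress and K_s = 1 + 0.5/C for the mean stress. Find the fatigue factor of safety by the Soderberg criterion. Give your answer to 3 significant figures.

C = D/d = 123.0/10.1 = 12.1782; K_W = (4C−1)/(4C−4)+0.615/C = 1.1176; K_s = 1+0.5/C = 1.0411
F_a = (F_max−F_min)/2 = 347 N; F_m = (F_max+F_min)/2 = 491 N
τ_a = K_W·8F_aD/(πd³) = 1.1176 × 105.49 = 117.89 MPa
τ_m = K_s·8F_mD/(πd³) = 1.0411 × 149.27 = 155.4 MPa
Soderberg: 1/n_f = τ_a/S_se + τ_m/S_sy = 117.89/524 + 155.4/784 = 0.22499 + 0.19821 = 0.4232
n_f = 1/0.4232 = 2.363

2.36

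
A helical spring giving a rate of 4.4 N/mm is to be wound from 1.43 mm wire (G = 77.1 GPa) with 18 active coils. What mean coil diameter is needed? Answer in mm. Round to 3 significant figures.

D = (Gd⁴/(8N_a·k))^(1/3) = (77.1×10³·1.43⁴/(8·18·4.4))^(1/3)
  = (508.842)^(1/3) = 7.9835 mm

7.98 mm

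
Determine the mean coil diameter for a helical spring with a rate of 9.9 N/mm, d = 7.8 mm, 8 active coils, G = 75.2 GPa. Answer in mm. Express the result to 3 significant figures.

76.0 mm

D = (Gd⁴/(8N_a·k))^(1/3) = (75.2×10³·7.8⁴/(8·8·9.9))^(1/3)
  = (439320)^(1/3) = 76.0199 mm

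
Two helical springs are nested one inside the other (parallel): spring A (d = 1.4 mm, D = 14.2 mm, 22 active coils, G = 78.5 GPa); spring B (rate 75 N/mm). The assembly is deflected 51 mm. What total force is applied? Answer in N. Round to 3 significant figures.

3860 N

k_A = Gd⁴/(8D³N_a) = (78.5×10³)(1.4⁴)/(8·14.2³·22) = 0.59842 N/mm
Parallel: k_eq = 0.59842 + 75 = 75.598 N/mm
F = k_eq·δ = 75.598·51 = 3855.5 N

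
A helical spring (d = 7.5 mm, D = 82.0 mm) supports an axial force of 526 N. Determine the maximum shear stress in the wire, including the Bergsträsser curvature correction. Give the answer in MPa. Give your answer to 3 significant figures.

292 MPa

Spring index C = D/d = 82.0/7.5 = 10.9333
K_B = (4C+2)/(4C−3) = 45.733/40.733 = 1.1227
τ₀ = 8FD/(πd³) = 8·526·82.0/(π·7.5³) = 345056/1325.4 = 260.35 MPa
τ_max = K·τ₀ = 1.1227 × 260.35 = 292.31 MPa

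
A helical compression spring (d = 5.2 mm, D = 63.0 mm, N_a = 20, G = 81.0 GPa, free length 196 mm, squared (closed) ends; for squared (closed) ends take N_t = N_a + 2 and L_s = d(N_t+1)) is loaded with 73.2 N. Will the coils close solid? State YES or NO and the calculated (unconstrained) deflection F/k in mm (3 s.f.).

NO, δ = 49.4 mm

k = Gd⁴/(8D³N_a) = (81.0×10³)(5.2⁴)/(8·63.0³·20) = 1.4803 N/mm
N_t = 22; L_s = 5.2·23 = 119.6 mm; δ_solid = L₀ − L_s = 196 − 119.6 = 76.4 mm
δ = F/k = 73.2/1.4803 = 49.449 mm
δ < δ_solid → spring does not go solid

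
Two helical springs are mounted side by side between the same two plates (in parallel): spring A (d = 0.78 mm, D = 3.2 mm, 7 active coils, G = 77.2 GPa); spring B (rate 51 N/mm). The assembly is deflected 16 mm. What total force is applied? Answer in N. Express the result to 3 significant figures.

k_A = Gd⁴/(8D³N_a) = (77.2×10³)(0.78⁴)/(8·3.2³·7) = 15.572 N/mm
Parallel: k_eq = 15.572 + 51 = 66.572 N/mm
F = k_eq·δ = 66.572·16 = 1065.2 N

1070 N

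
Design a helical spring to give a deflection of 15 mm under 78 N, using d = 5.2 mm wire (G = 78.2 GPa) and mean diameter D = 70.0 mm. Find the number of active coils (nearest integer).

4

Required rate k = F/δ = 78/15 = 5.2 N/mm
N_a = Gd⁴/(8D³k) = (78.2×10³ × 5.2⁴)/(8 × 70.0³ × 5.2)
    = 5.71768e+07 / 1.42688e+07 = 4.007 → 4 coils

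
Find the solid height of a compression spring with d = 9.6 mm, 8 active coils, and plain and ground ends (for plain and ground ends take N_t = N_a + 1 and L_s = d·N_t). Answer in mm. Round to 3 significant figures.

plain and ground ends: N_t = N_a + 1 = 8 + 1 = 9
L_s = d·N_t = 9.6 × 9 = 86.4 mm

86.4 mm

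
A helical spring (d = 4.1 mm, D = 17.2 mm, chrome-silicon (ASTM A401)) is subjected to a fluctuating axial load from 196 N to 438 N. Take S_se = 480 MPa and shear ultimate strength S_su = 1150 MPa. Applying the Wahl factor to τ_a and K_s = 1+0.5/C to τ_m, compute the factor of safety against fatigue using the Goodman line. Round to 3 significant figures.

C = D/d = 17.2/4.1 = 4.1951; K_W = (4C−1)/(4C−4)+0.615/C = 1.3813; K_s = 1+0.5/C = 1.1192
F_a = (F_max−F_min)/2 = 121 N; F_m = (F_max+F_min)/2 = 317 N
τ_a = K_W·8F_aD/(πd³) = 1.3813 × 76.896 = 106.22 MPa
τ_m = K_s·8F_mD/(πd³) = 1.1192 × 201.45 = 225.46 MPa
Goodman: 1/n_f = τ_a/S_se + τ_m/S_su = 106.22/480 + 225.46/1150 = 0.22129 + 0.19606 = 0.41734
n_f = 1/0.41734 = 2.396

2.40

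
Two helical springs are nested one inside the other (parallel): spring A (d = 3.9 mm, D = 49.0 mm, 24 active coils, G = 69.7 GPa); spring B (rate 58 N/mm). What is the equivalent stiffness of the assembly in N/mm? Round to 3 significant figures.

k_A = Gd⁴/(8D³N_a) = (69.7×10³)(3.9⁴)/(8·49.0³·24) = 0.71384 N/mm
Parallel: k_eq = 0.71384 + 58 = 58.714 N/mm

58.7 N/mm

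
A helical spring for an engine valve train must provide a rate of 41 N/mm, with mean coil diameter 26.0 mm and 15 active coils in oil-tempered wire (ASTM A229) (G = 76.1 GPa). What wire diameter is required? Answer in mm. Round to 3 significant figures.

5.81 mm

d = (8D³N_a·k / G)^(1/4) = (8·26.0³·15·41 / (76.1×10³))^0.25
  = (1136.3)^0.25 = 5.8060 mm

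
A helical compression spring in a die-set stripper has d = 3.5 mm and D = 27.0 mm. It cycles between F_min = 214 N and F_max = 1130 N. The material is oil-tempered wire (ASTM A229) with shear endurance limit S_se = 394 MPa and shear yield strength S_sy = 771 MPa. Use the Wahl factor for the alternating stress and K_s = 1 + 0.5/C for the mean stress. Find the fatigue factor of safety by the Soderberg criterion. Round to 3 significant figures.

C = D/d = 27.0/3.5 = 7.7143; K_W = (4C−1)/(4C−4)+0.615/C = 1.1914; K_s = 1+0.5/C = 1.0648
F_a = (F_max−F_min)/2 = 458 N; F_m = (F_max+F_min)/2 = 672 N
τ_a = K_W·8F_aD/(πd³) = 1.1914 × 734.46 = 875.05 MPa
τ_m = K_s·8F_mD/(πd³) = 1.0648 × 1077.6 = 1147.5 MPa
Soderberg: 1/n_f = τ_a/S_se + τ_m/S_sy = 875.05/394 + 1147.5/771 = 2.22093 + 1.48829 = 3.7092
n_f = 1/3.7092 = 0.2696

0.270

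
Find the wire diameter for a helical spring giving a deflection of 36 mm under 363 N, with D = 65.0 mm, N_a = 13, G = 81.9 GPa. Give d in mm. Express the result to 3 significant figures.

Required rate k = F/δ = 363/36 = 10.083 N/mm
d = (8D³N_a·k / G)^(1/4) = (8·65.0³·13·10.083 / (81.9×10³))^0.25
  = (3516.4)^0.25 = 7.7006 mm

7.70 mm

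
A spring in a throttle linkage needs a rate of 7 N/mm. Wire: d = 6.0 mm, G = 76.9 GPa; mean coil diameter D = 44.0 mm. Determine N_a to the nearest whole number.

21

N_a = Gd⁴/(8D³k) = (76.9×10³ × 6.0⁴)/(8 × 44.0³ × 7)
    = 9.96624e+07 / 4.7703e+06 = 20.89 → 21 coils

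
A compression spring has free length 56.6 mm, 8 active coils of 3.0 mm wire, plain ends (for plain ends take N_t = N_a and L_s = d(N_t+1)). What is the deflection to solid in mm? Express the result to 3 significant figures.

29.6 mm

N_t = 8; L_s = 3.0·9 = 27 mm
δ_solid = L₀ − L_s = 56.6 − 27 = 29.6 mm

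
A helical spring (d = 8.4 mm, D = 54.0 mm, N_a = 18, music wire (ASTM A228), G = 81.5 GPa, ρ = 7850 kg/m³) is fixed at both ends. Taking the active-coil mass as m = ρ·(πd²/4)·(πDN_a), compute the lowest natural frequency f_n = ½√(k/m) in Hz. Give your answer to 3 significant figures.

k = Gd⁴/(8D³N_a) = (81.5×10³)(8.4⁴)/(8·54.0³·18) = 17.895 N/mm = 17895 N/m
Wire length L = πDN_a = π·54.0·18 = 3053.6 mm
m = ρ·(πd²/4)·L = 7850 × 55.418×10⁻⁶ m² × 3.0536 m = 1.3284 kg
f_n = ½√(k/m) = 0.5·√(17895/1.3284) = 0.5·√(13471) = 58.032 Hz

58.0 Hz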